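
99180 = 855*116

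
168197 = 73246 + 94951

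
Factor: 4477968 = 2^4*3^2*11^2*257^1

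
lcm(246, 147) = 12054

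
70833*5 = 354165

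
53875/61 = 883 + 12/61 = 883.20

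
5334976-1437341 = 3897635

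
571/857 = 571/857 = 0.67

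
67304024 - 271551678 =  - 204247654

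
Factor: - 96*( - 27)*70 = 2^6*3^4*5^1* 7^1= 181440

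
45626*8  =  365008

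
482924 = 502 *962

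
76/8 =9 + 1/2 = 9.50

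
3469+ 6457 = 9926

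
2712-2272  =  440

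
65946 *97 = 6396762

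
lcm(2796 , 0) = 0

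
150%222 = 150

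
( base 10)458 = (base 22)KI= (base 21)10H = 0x1CA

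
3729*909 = 3389661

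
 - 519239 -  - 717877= 198638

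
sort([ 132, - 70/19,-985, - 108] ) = [ - 985,- 108, - 70/19, 132]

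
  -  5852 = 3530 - 9382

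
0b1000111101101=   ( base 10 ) 4589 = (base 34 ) 3wx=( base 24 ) 7n5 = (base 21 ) A8B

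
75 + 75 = 150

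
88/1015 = 88/1015 = 0.09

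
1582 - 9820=-8238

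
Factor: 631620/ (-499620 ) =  - 3^1 * 11^1*29^1*757^( -1 )  =  -957/757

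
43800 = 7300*6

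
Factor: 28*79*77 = 2^2 * 7^2 * 11^1 * 79^1 = 170324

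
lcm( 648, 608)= 49248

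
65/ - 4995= - 13/999 = - 0.01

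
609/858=203/286 = 0.71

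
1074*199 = 213726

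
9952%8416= 1536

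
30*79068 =2372040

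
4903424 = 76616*64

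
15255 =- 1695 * (-9 )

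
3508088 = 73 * 48056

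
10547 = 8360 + 2187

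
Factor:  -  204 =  - 2^2 * 3^1*17^1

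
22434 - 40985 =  - 18551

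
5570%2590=390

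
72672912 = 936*77642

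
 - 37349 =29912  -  67261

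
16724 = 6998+9726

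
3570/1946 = 1 + 116/139  =  1.83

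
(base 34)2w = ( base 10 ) 100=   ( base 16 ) 64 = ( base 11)91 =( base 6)244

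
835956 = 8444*99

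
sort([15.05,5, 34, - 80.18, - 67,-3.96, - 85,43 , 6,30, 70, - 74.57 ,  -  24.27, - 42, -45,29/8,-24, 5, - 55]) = [ - 85, - 80.18, - 74.57, - 67 , - 55, - 45, - 42, - 24.27,-24, - 3.96,29/8,5, 5,6,15.05,30,34,43 , 70]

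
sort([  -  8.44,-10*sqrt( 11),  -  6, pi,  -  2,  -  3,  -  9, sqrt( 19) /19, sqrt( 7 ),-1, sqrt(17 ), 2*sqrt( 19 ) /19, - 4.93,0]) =[ - 10*sqrt( 11), - 9, - 8.44 ,-6, -4.93, - 3, - 2,- 1, 0, sqrt(19 ) /19, 2*sqrt ( 19)/19, sqrt(7), pi, sqrt(17)] 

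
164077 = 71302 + 92775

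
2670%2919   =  2670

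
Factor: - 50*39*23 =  - 2^1*3^1*5^2* 13^1* 23^1 = - 44850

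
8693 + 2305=10998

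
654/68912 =327/34456 = 0.01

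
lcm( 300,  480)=2400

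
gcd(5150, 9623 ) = 1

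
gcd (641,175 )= 1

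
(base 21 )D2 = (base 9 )335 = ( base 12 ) 1AB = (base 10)275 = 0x113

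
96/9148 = 24/2287 = 0.01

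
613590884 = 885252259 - 271661375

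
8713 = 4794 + 3919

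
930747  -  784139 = 146608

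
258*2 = 516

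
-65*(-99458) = 6464770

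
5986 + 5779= 11765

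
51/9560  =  51/9560  =  0.01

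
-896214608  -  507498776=-1403713384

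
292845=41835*7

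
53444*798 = 42648312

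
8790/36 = 244  +  1/6 = 244.17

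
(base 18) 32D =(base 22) 229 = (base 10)1021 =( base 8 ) 1775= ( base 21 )26D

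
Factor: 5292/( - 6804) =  - 7/9 = - 3^( - 2)*7^1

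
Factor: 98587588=2^2 *11^1*29^1*77263^1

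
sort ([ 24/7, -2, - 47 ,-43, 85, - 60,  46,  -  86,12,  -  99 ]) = [ - 99 , - 86, - 60 ,- 47, - 43, - 2,  24/7 , 12,46 , 85 ] 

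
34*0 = 0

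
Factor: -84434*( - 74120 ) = 6258248080 = 2^4*5^1* 7^1*17^1*37^1*109^1*163^1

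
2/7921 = 2/7921 = 0.00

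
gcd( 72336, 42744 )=3288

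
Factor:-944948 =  - 2^2*337^1*701^1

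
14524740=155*93708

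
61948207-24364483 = 37583724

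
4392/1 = 4392 = 4392.00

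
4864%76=0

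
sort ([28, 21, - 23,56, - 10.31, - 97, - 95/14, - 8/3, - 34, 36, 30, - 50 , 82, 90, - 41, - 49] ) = [  -  97, - 50, - 49, - 41, - 34, - 23, - 10.31 , - 95/14, - 8/3, 21, 28,30,36, 56,82, 90 ] 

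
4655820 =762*6110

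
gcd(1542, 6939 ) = 771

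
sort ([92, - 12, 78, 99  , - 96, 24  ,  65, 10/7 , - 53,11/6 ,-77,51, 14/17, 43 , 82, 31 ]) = [ - 96, - 77,-53, - 12,  14/17, 10/7, 11/6, 24,  31,43, 51, 65, 78,82, 92, 99 ]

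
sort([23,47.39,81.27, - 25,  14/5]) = [-25,14/5 , 23,47.39,81.27]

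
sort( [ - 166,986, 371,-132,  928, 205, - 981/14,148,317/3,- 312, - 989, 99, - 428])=[ - 989, - 428, - 312, - 166, -132, - 981/14, 99, 317/3 , 148, 205,371, 928, 986 ]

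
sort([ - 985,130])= [ - 985,  130 ] 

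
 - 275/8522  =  - 275/8522 = - 0.03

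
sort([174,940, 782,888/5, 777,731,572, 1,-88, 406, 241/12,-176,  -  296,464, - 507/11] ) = [-296,-176,  -  88,-507/11 , 1, 241/12,174, 888/5, 406,  464, 572,  731,777, 782,940]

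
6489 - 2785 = 3704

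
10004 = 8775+1229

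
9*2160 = 19440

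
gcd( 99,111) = 3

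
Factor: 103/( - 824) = - 1/8 = -  2^(-3)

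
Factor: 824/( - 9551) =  - 2^3*103^1*9551^( - 1 ) 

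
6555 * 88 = 576840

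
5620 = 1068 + 4552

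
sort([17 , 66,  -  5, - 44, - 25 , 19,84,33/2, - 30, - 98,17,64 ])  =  [ - 98, - 44, - 30, - 25, - 5, 33/2,17 , 17,19,64, 66,84]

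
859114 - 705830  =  153284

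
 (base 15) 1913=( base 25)8GI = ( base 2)1010100101010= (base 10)5418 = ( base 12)3176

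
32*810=25920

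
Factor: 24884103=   3^1 * 31^1*47^1*5693^1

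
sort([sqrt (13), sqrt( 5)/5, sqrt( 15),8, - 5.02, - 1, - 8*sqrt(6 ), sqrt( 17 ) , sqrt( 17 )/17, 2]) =[-8*sqrt( 6), - 5.02,-1,sqrt(17)/17,sqrt( 5)/5,2, sqrt( 13),sqrt( 15 ), sqrt(17),8]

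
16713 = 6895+9818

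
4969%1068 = 697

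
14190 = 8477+5713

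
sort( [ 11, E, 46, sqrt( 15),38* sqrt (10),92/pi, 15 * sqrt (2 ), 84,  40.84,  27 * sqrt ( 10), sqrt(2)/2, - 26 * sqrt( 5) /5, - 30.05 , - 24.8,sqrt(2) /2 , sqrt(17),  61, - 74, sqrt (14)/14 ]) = [  -  74,  -  30.05, - 24.8,-26*sqrt( 5)/5,sqrt(  14)/14, sqrt(2)/2,  sqrt( 2 ) /2,E,sqrt(15),sqrt(17),11,  15*sqrt( 2),92/pi,40.84, 46,  61,84,27*sqrt( 10),38*sqrt(10)]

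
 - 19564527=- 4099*4773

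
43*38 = 1634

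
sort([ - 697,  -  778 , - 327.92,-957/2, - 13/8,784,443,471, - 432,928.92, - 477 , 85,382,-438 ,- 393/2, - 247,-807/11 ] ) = [ - 778, - 697 , - 957/2,-477, - 438, - 432, - 327.92,-247, - 393/2,  -  807/11,  -  13/8,85,382,443,  471, 784,928.92 ]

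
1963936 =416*4721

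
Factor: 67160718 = 2^1*3^3*1243717^1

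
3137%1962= 1175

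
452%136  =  44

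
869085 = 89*9765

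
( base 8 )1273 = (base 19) 1hf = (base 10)699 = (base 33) l6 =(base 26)10n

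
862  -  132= 730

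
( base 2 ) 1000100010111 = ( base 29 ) 55P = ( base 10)4375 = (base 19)c25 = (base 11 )3318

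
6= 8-2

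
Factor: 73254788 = 2^2*97^1 * 188801^1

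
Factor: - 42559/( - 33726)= 53/42 = 2^( - 1 )*3^ ( - 1)*7^(  -  1)*53^1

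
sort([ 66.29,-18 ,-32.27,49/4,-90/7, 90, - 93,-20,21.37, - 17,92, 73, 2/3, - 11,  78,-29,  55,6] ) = [-93, - 32.27, - 29, - 20,-18,  -  17,-90/7,-11,2/3, 6, 49/4, 21.37,55, 66.29, 73,78,90, 92]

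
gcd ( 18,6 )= 6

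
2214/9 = 246 =246.00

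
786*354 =278244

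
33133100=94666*350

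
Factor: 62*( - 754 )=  - 2^2*13^1*29^1* 31^1 = - 46748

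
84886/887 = 95 + 621/887 = 95.70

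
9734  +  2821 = 12555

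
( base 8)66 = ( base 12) 46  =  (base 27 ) 20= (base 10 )54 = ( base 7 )105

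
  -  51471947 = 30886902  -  82358849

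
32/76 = 8/19 = 0.42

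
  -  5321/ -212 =5321/212 =25.10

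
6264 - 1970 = 4294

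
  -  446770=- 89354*5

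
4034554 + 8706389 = 12740943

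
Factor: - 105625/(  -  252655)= 125/299 =5^3*13^( - 1 )*23^ ( - 1 )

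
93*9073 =843789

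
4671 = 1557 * 3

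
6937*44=305228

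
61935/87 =20645/29 = 711.90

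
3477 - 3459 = 18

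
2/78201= 2/78201 = 0.00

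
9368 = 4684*2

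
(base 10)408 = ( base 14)212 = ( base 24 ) h0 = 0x198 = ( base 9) 503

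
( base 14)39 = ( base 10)51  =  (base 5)201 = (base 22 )27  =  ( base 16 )33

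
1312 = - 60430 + 61742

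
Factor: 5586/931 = 2^1*3^1 = 6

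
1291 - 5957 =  - 4666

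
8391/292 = 28 + 215/292 = 28.74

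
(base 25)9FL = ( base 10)6021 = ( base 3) 22021000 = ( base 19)GCH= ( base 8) 13605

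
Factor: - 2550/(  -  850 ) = 3 = 3^1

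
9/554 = 9/554 = 0.02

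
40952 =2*20476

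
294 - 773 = -479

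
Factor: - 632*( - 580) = 2^5 * 5^1*29^1*79^1 = 366560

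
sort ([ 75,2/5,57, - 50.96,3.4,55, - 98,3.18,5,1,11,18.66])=[ - 98, - 50.96,2/5,1,3.18,3.4,  5,11,18.66,55, 57,75 ]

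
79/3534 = 79/3534  =  0.02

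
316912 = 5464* 58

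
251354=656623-405269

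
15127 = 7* 2161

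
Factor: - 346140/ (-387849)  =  115380/129283 = 2^2*3^2*5^1* 7^(  -  1 )*11^(  -  1 ) *23^( - 1)*73^(-1) * 641^1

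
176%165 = 11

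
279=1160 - 881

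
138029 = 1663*83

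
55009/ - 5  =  -55009/5 = - 11001.80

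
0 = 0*8377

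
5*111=555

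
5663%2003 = 1657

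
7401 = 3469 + 3932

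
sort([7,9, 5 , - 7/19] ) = [ -7/19, 5,7, 9 ]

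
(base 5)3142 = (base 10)422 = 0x1A6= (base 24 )he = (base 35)c2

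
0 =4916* 0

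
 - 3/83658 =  - 1 + 27885/27886 = -0.00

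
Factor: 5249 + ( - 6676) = -1427^1 = - 1427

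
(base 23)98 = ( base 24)8N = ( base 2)11010111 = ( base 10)215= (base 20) AF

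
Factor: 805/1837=5^1*7^1*11^(-1)*23^1*167^(-1 )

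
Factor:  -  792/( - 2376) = 3^(-1)  =  1/3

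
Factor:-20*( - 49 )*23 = 2^2*5^1*7^2*23^1 =22540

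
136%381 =136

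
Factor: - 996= - 2^2*3^1*83^1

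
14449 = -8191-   -  22640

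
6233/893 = 6 + 875/893= 6.98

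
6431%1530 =311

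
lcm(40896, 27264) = 81792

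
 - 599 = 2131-2730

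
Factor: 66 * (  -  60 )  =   - 2^3*3^2*5^1*11^1  =  -  3960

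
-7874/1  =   - 7874 = - 7874.00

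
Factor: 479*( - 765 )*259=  - 3^2 * 5^1*7^1*17^1*37^1*479^1 = - 94906665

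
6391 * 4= 25564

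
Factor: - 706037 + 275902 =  - 5^1 * 86027^1 =- 430135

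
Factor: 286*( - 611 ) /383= - 174746/383 = -  2^1*11^1*13^2*47^1*383^(  -  1)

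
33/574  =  33/574 = 0.06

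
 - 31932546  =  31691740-63624286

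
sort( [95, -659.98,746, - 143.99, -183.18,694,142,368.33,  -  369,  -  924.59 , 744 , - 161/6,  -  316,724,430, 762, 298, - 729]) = [-924.59, - 729, - 659.98, - 369,- 316, - 183.18, -143.99,- 161/6 , 95,142 , 298, 368.33,  430,694,724,744, 746,  762]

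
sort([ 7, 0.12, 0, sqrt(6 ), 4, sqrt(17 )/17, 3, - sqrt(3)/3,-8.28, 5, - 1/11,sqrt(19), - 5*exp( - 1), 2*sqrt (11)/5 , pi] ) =[ - 8.28 ,-5* exp( - 1 ), - sqrt( 3 ) /3, -1/11,0 , 0.12, sqrt ( 17)/17, 2*sqrt( 11 ) /5, sqrt(6), 3, pi, 4,sqrt (19),5, 7 ]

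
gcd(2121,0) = 2121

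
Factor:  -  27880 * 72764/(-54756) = 507165080/13689 = 2^3* 3^( - 4 ) *5^1 * 13^ (-2) * 17^1*41^1*18191^1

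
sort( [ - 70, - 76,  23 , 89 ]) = [ - 76, - 70,23,89]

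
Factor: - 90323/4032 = - 2^( - 6 )*3^ ( - 2) * 7^(-1)*41^1*2203^1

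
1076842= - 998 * (- 1079 ) 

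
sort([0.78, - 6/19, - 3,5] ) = [- 3, - 6/19,0.78, 5]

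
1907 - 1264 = 643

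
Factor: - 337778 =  - 2^1*7^1*23^1*1049^1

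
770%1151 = 770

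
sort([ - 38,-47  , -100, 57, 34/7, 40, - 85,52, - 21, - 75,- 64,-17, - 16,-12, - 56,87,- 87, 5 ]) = [ -100, - 87, - 85,  -  75, - 64,- 56,-47, - 38,-21,-17, - 16,-12  ,  34/7, 5, 40, 52, 57, 87]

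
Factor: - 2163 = - 3^1 * 7^1*103^1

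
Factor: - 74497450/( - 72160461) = 2^1*3^ ( - 2 )*5^2*17^ ( - 1 )  *19^(-1 )*89^1*103^(-1 ) *241^( - 1)*16741^1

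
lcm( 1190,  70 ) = 1190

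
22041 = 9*2449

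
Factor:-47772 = - 2^2*3^2 * 1327^1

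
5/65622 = 5/65622 = 0.00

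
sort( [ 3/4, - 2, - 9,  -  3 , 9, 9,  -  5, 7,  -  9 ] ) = [ - 9, - 9, - 5,  -  3, - 2, 3/4,7, 9, 9 ]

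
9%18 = 9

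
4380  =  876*5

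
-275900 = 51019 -326919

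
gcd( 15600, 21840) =3120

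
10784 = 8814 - -1970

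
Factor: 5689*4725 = 26880525= 3^3*5^2*7^1*5689^1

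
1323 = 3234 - 1911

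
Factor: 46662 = 2^1 * 3^1 * 7^1 * 11^1 * 101^1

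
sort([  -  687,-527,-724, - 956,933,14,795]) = [ - 956, - 724,  -  687, - 527 , 14,795,933 ] 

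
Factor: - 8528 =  - 2^4 * 13^1 * 41^1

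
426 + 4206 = 4632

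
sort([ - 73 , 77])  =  [ - 73, 77 ]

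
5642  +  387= 6029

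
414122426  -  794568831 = - 380446405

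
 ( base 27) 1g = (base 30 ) 1d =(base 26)1H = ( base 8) 53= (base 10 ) 43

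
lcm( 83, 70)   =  5810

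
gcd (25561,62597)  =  1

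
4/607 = 4/607 =0.01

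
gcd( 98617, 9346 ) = 1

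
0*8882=0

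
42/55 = 42/55 = 0.76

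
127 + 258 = 385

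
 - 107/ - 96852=107/96852 = 0.00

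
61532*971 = 59747572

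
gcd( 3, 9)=3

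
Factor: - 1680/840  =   - 2 =- 2^1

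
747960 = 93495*8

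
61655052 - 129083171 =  - 67428119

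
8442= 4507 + 3935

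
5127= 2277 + 2850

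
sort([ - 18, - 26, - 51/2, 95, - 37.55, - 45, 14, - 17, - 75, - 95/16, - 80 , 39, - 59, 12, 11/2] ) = [ - 80, - 75, - 59, - 45 ,-37.55, - 26, - 51/2, - 18, - 17, - 95/16, 11/2, 12, 14, 39,  95] 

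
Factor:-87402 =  - 2^1*3^1 * 7^1 * 2081^1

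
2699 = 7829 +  - 5130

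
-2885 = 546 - 3431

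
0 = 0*18187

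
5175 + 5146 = 10321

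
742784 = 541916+200868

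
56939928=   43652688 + 13287240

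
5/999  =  5/999 = 0.01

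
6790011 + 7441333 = 14231344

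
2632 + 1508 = 4140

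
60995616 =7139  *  8544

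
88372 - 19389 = 68983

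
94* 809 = 76046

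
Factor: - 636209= - 7^1*90887^1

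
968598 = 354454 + 614144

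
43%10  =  3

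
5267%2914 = 2353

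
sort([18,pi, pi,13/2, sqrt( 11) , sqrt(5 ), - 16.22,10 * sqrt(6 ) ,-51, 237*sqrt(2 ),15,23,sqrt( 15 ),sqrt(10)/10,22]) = [ - 51, - 16.22, sqrt(10 )/10,  sqrt (5), pi , pi, sqrt( 11),sqrt( 15 ),13/2,15,18, 22,23,10*sqrt(6),237*sqrt(2) ]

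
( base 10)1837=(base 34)1k1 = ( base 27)2e1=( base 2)11100101101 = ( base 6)12301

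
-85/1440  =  -17/288 = - 0.06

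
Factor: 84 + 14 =2^1*7^2 = 98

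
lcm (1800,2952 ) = 73800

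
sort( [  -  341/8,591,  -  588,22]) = [ - 588 ,  -  341/8,22,591]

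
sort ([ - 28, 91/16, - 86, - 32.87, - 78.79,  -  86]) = [ - 86, - 86,  -  78.79,  -  32.87, - 28, 91/16]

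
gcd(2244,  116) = 4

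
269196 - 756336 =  - 487140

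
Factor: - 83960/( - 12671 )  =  2^3*5^1*2099^1*12671^( - 1 ) 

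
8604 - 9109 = -505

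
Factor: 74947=149^1*503^1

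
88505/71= 1246 + 39/71= 1246.55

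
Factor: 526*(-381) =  - 200406 = - 2^1*3^1*127^1*263^1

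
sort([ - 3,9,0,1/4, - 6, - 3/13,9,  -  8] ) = [ - 8, - 6, - 3, - 3/13,  0,  1/4, 9,9 ] 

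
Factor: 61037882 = 2^1*30518941^1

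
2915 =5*583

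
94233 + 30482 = 124715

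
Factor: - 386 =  - 2^1*193^1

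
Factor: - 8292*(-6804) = 2^4*3^6*7^1* 691^1 = 56418768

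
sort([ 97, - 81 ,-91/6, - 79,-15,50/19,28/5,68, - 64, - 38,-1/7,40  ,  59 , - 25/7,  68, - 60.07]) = [ - 81, - 79, - 64, - 60.07, -38,  -  91/6, - 15, - 25/7, - 1/7,50/19,28/5,  40,59,68,68,97]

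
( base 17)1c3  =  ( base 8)760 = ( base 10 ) 496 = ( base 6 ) 2144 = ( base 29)h3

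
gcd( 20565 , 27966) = 3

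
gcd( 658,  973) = 7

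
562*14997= 8428314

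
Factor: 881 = 881^1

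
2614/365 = 7 + 59/365=7.16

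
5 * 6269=31345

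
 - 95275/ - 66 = 1443 +37/66 =1443.56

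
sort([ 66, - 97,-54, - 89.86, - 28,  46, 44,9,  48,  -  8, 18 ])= [ - 97, -89.86, - 54,-28,-8, 9, 18, 44, 46, 48 , 66 ] 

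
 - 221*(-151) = 33371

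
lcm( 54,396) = 1188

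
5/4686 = 5/4686  =  0.00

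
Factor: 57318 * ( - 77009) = - 2^1*3^1*41^1 * 53^1*233^1*1453^1 = - 4414001862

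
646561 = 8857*73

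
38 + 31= 69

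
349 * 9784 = 3414616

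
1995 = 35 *57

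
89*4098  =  364722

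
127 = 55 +72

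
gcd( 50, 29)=1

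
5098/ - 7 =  - 5098/7 = -728.29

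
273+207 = 480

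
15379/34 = 452 + 11/34 = 452.32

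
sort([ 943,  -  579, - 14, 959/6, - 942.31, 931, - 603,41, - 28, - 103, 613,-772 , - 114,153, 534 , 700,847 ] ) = [ -942.31, - 772,  -  603,  -  579, - 114 ,-103, - 28, - 14,41 , 153, 959/6, 534,613,  700,847,931,943]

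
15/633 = 5/211 = 0.02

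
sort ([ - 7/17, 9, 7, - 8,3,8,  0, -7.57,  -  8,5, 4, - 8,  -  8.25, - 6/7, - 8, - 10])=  [ - 10, - 8.25, - 8,-8, - 8, -8, - 7.57, - 6/7, - 7/17,  0,3, 4, 5 , 7,  8, 9 ] 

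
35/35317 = 35/35317  =  0.00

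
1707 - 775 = 932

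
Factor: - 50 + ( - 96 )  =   - 2^1*  73^1  =  - 146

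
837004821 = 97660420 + 739344401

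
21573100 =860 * 25085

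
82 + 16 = 98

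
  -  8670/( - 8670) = 1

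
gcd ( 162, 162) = 162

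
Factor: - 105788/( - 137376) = 499/648= 2^( - 3 )*3^(- 4 ) * 499^1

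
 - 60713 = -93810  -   - 33097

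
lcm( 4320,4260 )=306720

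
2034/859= 2034/859 = 2.37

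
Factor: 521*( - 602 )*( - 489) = 153370938 = 2^1*3^1*7^1*43^1*163^1*521^1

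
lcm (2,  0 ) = 0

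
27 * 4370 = 117990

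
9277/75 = 9277/75 = 123.69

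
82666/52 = 1589 + 19/26 = 1589.73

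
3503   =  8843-5340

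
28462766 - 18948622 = 9514144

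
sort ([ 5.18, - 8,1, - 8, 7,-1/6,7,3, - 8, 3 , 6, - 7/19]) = [ - 8, - 8,  -  8, - 7/19, - 1/6, 1,3,  3,5.18, 6,7,7 ] 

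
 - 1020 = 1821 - 2841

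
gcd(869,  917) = 1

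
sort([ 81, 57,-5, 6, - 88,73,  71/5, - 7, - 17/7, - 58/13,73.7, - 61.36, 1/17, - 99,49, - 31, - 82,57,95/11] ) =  [ - 99  , - 88, - 82, - 61.36,-31,-7, - 5, - 58/13, - 17/7,1/17, 6 , 95/11, 71/5,49,57,57, 73,73.7,81 ] 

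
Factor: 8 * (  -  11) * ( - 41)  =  3608 = 2^3*11^1 * 41^1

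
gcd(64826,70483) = 1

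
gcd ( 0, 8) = 8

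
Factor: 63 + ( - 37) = 2^1*13^1 = 26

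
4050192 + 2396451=6446643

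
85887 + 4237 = 90124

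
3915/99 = 435/11 = 39.55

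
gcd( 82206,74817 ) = 9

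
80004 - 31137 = 48867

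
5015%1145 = 435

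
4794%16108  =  4794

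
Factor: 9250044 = 2^2*3^1 * 770837^1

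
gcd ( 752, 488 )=8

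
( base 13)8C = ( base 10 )116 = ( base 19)62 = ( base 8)164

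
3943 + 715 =4658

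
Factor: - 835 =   -  5^1 *167^1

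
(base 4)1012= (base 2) 1000110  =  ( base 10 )70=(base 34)22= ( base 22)34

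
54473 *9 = 490257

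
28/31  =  28/31 = 0.90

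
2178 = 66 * 33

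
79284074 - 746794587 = -667510513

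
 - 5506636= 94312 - 5600948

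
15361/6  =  15361/6  =  2560.17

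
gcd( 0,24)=24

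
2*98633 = 197266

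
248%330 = 248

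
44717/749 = 44717/749 = 59.70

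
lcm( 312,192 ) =2496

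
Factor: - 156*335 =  - 52260 = -2^2 * 3^1*5^1*13^1*67^1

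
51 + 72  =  123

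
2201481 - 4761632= - 2560151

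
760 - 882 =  - 122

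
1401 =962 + 439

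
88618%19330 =11298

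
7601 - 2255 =5346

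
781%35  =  11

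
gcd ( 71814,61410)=6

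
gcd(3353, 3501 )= 1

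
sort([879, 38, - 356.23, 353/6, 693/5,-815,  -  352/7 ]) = [-815,-356.23,-352/7, 38, 353/6, 693/5, 879] 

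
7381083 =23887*309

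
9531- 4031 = 5500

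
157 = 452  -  295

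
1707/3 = 569 =569.00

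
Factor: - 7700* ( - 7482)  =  57611400 =2^3*3^1*5^2*7^1*11^1*29^1*43^1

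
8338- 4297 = 4041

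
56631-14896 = 41735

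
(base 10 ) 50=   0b110010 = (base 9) 55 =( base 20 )2A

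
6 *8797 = 52782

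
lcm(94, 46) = 2162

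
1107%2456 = 1107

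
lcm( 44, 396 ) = 396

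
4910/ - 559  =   - 4910/559  =  -  8.78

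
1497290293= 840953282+656337011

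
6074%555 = 524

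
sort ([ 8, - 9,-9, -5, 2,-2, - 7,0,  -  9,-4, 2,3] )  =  [-9,  -  9, - 9,  -  7,-5,- 4  ,-2, 0, 2, 2, 3, 8 ] 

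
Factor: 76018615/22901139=3^(-2)*5^1*157^1*179^1*541^1*2544571^(- 1 ) 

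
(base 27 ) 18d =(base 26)1am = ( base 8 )1676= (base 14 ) 4C6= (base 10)958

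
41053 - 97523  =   - 56470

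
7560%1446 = 330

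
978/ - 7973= - 1 + 6995/7973 = - 0.12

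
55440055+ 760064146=815504201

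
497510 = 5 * 99502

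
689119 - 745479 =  - 56360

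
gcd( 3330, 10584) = 18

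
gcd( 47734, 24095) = 1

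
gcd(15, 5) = 5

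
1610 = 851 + 759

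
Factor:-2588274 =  - 2^1*3^4*13^1*1229^1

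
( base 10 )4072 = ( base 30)4FM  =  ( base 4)333220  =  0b111111101000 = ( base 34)3HQ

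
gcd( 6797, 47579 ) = 6797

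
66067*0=0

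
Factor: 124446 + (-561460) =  - 2^1*353^1*619^1 = - 437014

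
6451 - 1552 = 4899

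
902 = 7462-6560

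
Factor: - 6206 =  - 2^1*29^1*107^1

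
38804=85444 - 46640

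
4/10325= 4/10325=0.00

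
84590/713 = 118+456/713 = 118.64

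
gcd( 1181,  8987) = 1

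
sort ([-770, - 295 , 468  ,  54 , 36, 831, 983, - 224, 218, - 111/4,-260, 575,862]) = [  -  770, - 295, - 260, - 224, - 111/4, 36,54,218, 468,575, 831, 862, 983]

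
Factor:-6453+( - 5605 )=  -  12058 = -2^1*6029^1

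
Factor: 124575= 3^1 * 5^2*11^1 * 151^1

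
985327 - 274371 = 710956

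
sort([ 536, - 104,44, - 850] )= [ -850, - 104, 44, 536 ]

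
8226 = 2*4113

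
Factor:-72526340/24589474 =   -  2^1*5^1*7^(  -  2 )*13^ (  -  1 )*59^1* 19301^(  -  1 )*61463^1 = -36263170/12294737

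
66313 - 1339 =64974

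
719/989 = 719/989  =  0.73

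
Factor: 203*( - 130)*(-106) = 2797340= 2^2*5^1*7^1*13^1*29^1*53^1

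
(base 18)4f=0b1010111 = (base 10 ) 87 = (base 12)73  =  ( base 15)5C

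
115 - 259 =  - 144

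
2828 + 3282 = 6110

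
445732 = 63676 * 7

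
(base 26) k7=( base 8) 1017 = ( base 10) 527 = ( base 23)ml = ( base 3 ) 201112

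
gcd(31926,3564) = 6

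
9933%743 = 274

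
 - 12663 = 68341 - 81004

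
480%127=99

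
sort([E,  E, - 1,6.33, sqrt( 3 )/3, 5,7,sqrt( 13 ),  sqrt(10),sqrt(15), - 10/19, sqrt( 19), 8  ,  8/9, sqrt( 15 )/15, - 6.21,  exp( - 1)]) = [ - 6.21,-1, - 10/19, sqrt(15) /15, exp( - 1 ), sqrt(3) /3,8/9 , E, E, sqrt(10 ), sqrt( 13), sqrt(15), sqrt( 19 ), 5,6.33 , 7, 8 ]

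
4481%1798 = 885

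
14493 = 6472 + 8021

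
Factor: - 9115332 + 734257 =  - 8381075  =  - 5^2*523^1*641^1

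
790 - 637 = 153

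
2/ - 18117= -1 + 18115/18117 = - 0.00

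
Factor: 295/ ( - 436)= - 2^( - 2)*5^1*59^1*109^(  -  1)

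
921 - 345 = 576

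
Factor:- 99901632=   -  2^6*3^1* 59^1 * 8819^1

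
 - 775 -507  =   - 1282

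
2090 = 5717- 3627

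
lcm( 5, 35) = 35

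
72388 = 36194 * 2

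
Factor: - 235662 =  - 2^1*3^1*7^1 * 31^1*181^1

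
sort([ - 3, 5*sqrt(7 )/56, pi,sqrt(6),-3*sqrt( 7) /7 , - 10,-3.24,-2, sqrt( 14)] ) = [-10 , - 3.24,-3, - 2,-3 * sqrt( 7)/7,5*sqrt( 7 )/56,sqrt( 6 ),pi,sqrt(14 ) ] 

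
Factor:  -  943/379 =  - 23^1*41^1  *379^( - 1 ) 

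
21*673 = 14133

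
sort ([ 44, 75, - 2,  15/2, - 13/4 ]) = [-13/4, - 2 , 15/2,44,75]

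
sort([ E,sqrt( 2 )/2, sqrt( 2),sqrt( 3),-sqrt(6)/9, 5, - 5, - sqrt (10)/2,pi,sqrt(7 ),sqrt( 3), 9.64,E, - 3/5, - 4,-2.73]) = [-5,-4, - 2.73,-sqrt( 10)/2, - 3/5, - sqrt( 6)/9,sqrt ( 2)/2, sqrt (2),sqrt( 3),sqrt( 3) , sqrt(7),E, E , pi, 5,9.64 ] 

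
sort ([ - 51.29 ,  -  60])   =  [ - 60, - 51.29]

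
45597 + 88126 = 133723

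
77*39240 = 3021480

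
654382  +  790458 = 1444840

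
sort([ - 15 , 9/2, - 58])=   [-58, - 15, 9/2] 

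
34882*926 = 32300732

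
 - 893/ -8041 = 893/8041 = 0.11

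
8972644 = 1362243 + 7610401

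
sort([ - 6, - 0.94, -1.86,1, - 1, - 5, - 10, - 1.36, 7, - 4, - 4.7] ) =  [ - 10,-6, - 5,- 4.7, - 4,-1.86,-1.36,  -  1, - 0.94 , 1,7] 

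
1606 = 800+806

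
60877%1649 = 1513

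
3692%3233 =459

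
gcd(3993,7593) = 3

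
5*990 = 4950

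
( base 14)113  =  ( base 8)325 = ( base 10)213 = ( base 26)85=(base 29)7A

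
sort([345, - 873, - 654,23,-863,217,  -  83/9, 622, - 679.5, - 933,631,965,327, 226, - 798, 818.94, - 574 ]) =[- 933, - 873,  -  863, - 798 , -679.5, - 654, - 574,  -  83/9, 23,217,226,327,345,622,631, 818.94,965]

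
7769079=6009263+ 1759816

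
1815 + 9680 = 11495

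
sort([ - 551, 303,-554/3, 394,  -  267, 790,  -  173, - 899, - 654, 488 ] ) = [ - 899,  -  654, - 551, - 267 , - 554/3, - 173, 303, 394, 488, 790]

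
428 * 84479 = 36157012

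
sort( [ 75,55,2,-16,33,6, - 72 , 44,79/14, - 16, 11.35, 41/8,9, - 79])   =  [ - 79, - 72, - 16, - 16,  2,41/8,79/14 , 6,9, 11.35,33, 44,55,75 ]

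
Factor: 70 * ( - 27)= - 2^1*3^3  *5^1*7^1  =  -  1890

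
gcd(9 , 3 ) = 3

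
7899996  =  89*88764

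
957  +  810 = 1767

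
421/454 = 421/454=0.93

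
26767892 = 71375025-44607133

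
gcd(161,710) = 1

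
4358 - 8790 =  - 4432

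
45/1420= 9/284 = 0.03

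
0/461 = 0 = 0.00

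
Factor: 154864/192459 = 2^4*3^(  -  1)*9679^1*64153^(  -  1)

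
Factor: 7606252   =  2^2 * 1901563^1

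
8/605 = 8/605 = 0.01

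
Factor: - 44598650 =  - 2^1 *5^2 * 17^1*71^1 * 739^1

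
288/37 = 288/37 = 7.78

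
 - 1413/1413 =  - 1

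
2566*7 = 17962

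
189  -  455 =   -  266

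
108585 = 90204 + 18381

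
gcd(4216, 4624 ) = 136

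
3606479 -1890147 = 1716332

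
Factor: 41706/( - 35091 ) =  - 662/557 = - 2^1*331^1*557^(-1) 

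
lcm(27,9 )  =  27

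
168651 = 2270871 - 2102220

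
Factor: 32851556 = 2^2*599^1*13711^1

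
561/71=7 + 64/71 = 7.90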